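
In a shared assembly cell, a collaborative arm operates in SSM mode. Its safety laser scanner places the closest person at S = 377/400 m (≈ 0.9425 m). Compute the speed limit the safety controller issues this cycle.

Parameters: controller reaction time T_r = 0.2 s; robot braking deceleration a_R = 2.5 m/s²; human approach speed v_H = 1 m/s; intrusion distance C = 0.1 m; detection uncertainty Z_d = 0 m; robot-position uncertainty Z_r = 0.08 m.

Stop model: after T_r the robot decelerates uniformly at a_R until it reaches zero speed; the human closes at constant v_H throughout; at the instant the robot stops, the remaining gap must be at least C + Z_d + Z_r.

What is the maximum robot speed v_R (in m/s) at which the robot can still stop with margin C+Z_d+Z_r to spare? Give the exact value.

at the boundary: (1/5)·v² + (3/5)·v + (-9/16) = 0
  disc = (3/5)² − 4·(1/5)·(-9/16) = 81/100 ; √disc = 9/10
  v_R = (−(3/5) + 9/10) / (2·(1/5)) = 3/4 m/s
check:
T_s = v_R/a_R = (3/4)/(5/2) = 0.3000 s
reaction-phase robot travel = 0.7500·0.2000 = 0.1500 m
braking distance = 0.7500²/(2·2.5000) = 0.1125 m
person approaches 1.0000·(0.2000+0.3000) = 0.5000 m
margins: 0.1000+0.0000+0.0800 = 0.1800 m
sum ≈ 0.1500+0.1125+0.5000+0.1800 ≈ 0.9425 m = S ✓

v_R_max = 3/4 m/s = 0.7500 m/s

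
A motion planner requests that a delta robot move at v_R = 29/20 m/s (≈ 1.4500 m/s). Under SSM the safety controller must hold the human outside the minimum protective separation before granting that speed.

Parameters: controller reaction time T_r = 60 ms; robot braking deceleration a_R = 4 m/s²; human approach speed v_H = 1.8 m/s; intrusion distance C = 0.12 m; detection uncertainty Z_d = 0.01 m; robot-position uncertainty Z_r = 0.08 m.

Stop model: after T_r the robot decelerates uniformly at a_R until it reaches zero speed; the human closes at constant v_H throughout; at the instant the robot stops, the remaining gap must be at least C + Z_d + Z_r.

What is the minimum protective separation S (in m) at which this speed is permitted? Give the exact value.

S_min = 169/128 m = 1.3203 m

T_s = v_R/a_R = (29/20)/4 = 0.3625 s
reaction-phase robot travel = 1.4500·0.0600 = 0.0870 m
robot under decel: 1.4500²/(2·4.0000) = 0.2628 m
human over T_r+T_s: 1.8000·(0.0600+0.3625) = 0.7605 m
C+Z_d+Z_r = 0.1200+0.0100+0.0800 = 0.2100 m
S_min ≈ 0.0870+0.2628+0.7605+0.2100  ⇒  S_min = 169/128 m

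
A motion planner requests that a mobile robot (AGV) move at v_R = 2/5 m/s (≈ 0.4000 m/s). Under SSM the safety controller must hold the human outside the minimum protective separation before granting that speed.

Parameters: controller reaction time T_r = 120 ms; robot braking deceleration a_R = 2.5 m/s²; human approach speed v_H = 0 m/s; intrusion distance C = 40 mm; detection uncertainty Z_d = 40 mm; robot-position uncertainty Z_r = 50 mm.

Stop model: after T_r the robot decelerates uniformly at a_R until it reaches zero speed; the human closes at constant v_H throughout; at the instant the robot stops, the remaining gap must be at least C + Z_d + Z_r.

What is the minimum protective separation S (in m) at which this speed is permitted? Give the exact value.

S_min = 21/100 m = 0.2100 m

stop time T_s = (2/5)/(5/2) = 0.1600 s
robot in T_r: 0.4000·0.1200 = 0.0480 m
braking distance = 0.4000²/(2·2.5000) = 0.0320 m
human closes 0.0000·0.2800 = 0.0000 m
residual clearance needed = 0.0400+0.0400+0.0500 = 0.1300 m
S_min ≈ 0.0480+0.0320+0.0000+0.1300  ⇒  S_min = 21/100 m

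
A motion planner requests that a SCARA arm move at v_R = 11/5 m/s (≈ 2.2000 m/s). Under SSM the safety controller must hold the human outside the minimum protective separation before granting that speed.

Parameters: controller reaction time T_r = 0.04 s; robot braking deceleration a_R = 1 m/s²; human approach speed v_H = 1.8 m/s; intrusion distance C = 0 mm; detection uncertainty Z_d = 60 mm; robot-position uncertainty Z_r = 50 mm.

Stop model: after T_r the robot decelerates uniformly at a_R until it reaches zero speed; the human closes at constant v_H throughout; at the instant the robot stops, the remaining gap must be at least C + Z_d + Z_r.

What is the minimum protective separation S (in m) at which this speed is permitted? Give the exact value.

T_s = v_R/a_R = (11/5)/1 = 2.2000 s
robot in T_r: 2.2000·0.0400 = 0.0880 m
robot under decel: 2.2000²/(2·1.0000) = 2.4200 m
person approaches 1.8000·(0.0400+2.2000) = 4.0320 m
residual clearance needed = 0.0000+0.0600+0.0500 = 0.1100 m
S_min ≈ 0.0880+2.4200+4.0320+0.1100  ⇒  S_min = 133/20 m

S_min = 133/20 m = 6.6500 m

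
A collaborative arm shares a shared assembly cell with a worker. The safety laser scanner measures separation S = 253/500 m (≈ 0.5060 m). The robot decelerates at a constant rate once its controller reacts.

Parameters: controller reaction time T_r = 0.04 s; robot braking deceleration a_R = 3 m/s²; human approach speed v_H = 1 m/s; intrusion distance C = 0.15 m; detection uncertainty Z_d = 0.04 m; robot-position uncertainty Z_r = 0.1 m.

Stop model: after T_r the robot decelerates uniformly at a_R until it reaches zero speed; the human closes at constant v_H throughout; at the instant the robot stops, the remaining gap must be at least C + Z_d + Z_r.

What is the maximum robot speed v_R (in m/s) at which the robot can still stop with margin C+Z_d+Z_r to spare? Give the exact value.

quadratic (1/6)·v² + (28/75)·v + (-22/125) = 0
  disc = (28/75)² − 4·(1/6)·(-22/125) = 1444/5625 ; √disc = 38/75
  v_R = (−(28/75) + 38/75) / (2·(1/6)) = 2/5 m/s
check:
stop time T_s = (2/5)/3 = 0.1333 s
reaction-phase robot travel = 0.4000·0.0400 = 0.0160 m
braking distance = 0.4000²/(2·3.0000) = 0.0267 m
human over T_r+T_s: 1.0000·(0.0400+0.1333) = 0.1733 m
margins: 0.1500+0.0400+0.1000 = 0.2900 m
sum ≈ 0.0160+0.0267+0.1733+0.2900 ≈ 0.5060 m = S ✓

v_R_max = 2/5 m/s = 0.4000 m/s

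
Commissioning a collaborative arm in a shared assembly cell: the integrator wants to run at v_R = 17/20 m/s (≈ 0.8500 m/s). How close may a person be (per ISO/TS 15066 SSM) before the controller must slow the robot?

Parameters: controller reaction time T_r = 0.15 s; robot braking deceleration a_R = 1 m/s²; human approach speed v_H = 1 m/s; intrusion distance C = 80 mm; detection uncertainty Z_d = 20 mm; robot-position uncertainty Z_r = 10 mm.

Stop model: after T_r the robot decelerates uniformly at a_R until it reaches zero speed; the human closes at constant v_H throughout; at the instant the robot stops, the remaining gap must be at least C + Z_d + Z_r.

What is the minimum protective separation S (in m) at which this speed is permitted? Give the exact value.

S_min = 1279/800 m = 1.5987 m

T_s = v_R/a_R = (17/20)/1 = 0.8500 s
robot covers v_R·T_r = 0.8500·0.1500 = 0.1275 m before braking
robot covers 0.8500·0.8500 − ½·1.0000·0.8500² = 0.3613 m while stopping
human closes 1.0000·1.0000 = 1.0000 m
residual clearance needed = 0.0800+0.0200+0.0100 = 0.1100 m
S_min ≈ 0.1275+0.3613+1.0000+0.1100  ⇒  S_min = 1279/800 m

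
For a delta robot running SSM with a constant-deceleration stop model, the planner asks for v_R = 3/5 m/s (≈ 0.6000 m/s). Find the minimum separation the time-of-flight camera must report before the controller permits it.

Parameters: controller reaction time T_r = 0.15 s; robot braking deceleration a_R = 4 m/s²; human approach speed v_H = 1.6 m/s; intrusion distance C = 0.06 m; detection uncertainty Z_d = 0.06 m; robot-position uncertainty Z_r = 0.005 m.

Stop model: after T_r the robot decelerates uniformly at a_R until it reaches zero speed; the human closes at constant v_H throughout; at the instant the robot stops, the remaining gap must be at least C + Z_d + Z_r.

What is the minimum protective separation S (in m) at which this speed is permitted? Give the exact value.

T_s = v_R/a_R = (3/5)/4 = 0.1500 s
reaction-phase robot travel = 0.6000·0.1500 = 0.0900 m
robot under decel: 0.6000²/(2·4.0000) = 0.0450 m
human over T_r+T_s: 1.6000·(0.1500+0.1500) = 0.4800 m
margins: 0.0600+0.0600+0.0050 = 0.1250 m
S_min ≈ 0.0900+0.0450+0.4800+0.1250  ⇒  S_min = 37/50 m

S_min = 37/50 m = 0.7400 m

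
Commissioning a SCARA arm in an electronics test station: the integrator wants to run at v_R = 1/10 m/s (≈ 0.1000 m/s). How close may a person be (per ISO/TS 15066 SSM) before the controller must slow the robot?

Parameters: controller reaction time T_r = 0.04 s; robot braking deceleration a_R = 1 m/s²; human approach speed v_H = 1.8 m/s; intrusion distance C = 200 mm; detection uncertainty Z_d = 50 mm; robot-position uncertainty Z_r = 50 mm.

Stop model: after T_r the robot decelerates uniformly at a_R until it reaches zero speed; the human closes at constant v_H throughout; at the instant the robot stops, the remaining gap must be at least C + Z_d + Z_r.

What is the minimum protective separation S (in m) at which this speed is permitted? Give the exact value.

S_min = 561/1000 m = 0.5610 m

braking lasts T_s = (1/10)/1 = 0.1000 s
robot covers v_R·T_r = 0.1000·0.0400 = 0.0040 m before braking
robot covers 0.1000·0.1000 − ½·1.0000·0.1000² = 0.0050 m while stopping
human closes 1.8000·0.1400 = 0.2520 m
C+Z_d+Z_r = 0.2000+0.0500+0.0500 = 0.3000 m
S_min ≈ 0.0040+0.0050+0.2520+0.3000  ⇒  S_min = 561/1000 m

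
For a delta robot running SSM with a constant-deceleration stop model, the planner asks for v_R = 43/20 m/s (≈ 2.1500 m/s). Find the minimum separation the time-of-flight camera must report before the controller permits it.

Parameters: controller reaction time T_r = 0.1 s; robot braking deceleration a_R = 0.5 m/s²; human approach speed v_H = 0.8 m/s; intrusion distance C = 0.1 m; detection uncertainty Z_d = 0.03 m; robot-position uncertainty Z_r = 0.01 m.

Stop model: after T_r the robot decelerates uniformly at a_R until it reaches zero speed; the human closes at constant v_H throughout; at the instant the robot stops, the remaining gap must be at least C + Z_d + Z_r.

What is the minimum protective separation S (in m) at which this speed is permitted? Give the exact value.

S_min = 3399/400 m = 8.4975 m

T_s = v_R/a_R = (43/20)/(1/2) = 4.3000 s
robot in T_r: 2.1500·0.1000 = 0.2150 m
braking distance = 2.1500²/(2·0.5000) = 4.6225 m
human closes 0.8000·4.4000 = 3.5200 m
residual clearance needed = 0.1000+0.0300+0.0100 = 0.1400 m
S_min ≈ 0.2150+4.6225+3.5200+0.1400  ⇒  S_min = 3399/400 m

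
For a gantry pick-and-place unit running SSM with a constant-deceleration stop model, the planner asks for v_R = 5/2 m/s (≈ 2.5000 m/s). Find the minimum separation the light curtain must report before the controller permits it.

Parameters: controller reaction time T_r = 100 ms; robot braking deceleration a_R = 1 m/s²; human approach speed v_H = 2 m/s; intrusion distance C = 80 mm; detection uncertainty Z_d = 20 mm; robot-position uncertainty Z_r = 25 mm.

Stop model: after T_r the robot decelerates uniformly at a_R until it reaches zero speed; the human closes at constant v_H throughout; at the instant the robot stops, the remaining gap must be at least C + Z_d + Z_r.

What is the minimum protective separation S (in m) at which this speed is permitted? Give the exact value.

S_min = 87/10 m = 8.7000 m

stop time T_s = (5/2)/1 = 2.5000 s
robot covers v_R·T_r = 2.5000·0.1000 = 0.2500 m before braking
robot under decel: 2.5000²/(2·1.0000) = 3.1250 m
person approaches 2.0000·(0.1000+2.5000) = 5.2000 m
margins: 0.0800+0.0200+0.0250 = 0.1250 m
S_min ≈ 0.2500+3.1250+5.2000+0.1250  ⇒  S_min = 87/10 m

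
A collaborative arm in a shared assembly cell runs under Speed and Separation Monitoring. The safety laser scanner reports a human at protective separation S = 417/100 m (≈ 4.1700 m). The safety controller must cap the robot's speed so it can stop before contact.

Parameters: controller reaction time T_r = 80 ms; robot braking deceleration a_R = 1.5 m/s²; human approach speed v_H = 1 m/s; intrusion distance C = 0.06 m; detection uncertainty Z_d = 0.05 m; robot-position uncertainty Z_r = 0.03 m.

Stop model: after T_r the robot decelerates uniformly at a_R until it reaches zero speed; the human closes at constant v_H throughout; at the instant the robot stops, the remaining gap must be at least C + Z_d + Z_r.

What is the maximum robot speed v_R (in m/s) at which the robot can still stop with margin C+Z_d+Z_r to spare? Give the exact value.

v_R_max = 5/2 m/s = 2.5000 m/s

quadratic (1/3)·v² + (56/75)·v + (-79/20) = 0
  disc = (56/75)² − 4·(1/3)·(-79/20) = 32761/5625 ; √disc = 181/75
  v_R = (−(56/75) + 181/75) / (2·(1/3)) = 5/2 m/s
check:
T_s = v_R/a_R = (5/2)/(3/2) = 1.6667 s
robot in T_r: 2.5000·0.0800 = 0.2000 m
robot covers 2.5000·1.6667 − ½·1.5000·1.6667² = 2.0833 m while stopping
person approaches 1.0000·(0.0800+1.6667) = 1.7467 m
residual clearance needed = 0.0600+0.0500+0.0300 = 0.1400 m
sum ≈ 0.2000+2.0833+1.7467+0.1400 ≈ 4.1700 m = S ✓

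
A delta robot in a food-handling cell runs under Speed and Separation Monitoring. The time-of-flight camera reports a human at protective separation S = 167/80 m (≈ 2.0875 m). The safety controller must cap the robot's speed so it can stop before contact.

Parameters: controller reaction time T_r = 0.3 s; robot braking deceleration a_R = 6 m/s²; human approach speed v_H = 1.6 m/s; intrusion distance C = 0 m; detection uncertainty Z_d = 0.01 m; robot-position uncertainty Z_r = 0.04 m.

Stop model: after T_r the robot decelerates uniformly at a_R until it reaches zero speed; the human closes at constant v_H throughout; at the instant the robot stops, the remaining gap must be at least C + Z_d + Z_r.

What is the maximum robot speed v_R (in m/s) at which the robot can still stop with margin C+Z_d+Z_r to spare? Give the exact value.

at the boundary: (1/12)·v² + (17/30)·v + (-623/400) = 0
  disc = (17/30)² − 4·(1/12)·(-623/400) = 121/144 ; √disc = 11/12
  v_R = (−(17/30) + 11/12) / (2·(1/12)) = 21/10 m/s
check:
braking lasts T_s = (21/10)/6 = 0.3500 s
robot covers v_R·T_r = 2.1000·0.3000 = 0.6300 m before braking
robot covers 2.1000·0.3500 − ½·6.0000·0.3500² = 0.3675 m while stopping
person approaches 1.6000·(0.3000+0.3500) = 1.0400 m
margins: 0.0000+0.0100+0.0400 = 0.0500 m
sum ≈ 0.6300+0.3675+1.0400+0.0500 ≈ 2.0875 m = S ✓

v_R_max = 21/10 m/s = 2.1000 m/s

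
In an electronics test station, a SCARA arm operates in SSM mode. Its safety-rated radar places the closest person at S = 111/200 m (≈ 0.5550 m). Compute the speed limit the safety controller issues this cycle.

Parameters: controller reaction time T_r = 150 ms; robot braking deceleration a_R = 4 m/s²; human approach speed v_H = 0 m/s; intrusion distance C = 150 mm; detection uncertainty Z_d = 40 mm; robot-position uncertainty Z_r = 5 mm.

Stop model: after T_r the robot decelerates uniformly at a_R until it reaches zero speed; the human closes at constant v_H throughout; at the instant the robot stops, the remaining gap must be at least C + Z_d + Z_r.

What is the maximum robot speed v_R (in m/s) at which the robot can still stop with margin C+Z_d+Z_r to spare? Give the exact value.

at the boundary: (1/8)·v² + (3/20)·v + (-9/25) = 0
  disc = (3/20)² − 4·(1/8)·(-9/25) = 81/400 ; √disc = 9/20
  v_R = (−(3/20) + 9/20) / (2·(1/8)) = 6/5 m/s
check:
stop time T_s = (6/5)/4 = 0.3000 s
robot in T_r: 1.2000·0.1500 = 0.1800 m
robot under decel: 1.2000²/(2·4.0000) = 0.1800 m
person approaches 0.0000·(0.1500+0.3000) = 0.0000 m
residual clearance needed = 0.1500+0.0400+0.0050 = 0.1950 m
sum ≈ 0.1800+0.1800+0.0000+0.1950 ≈ 0.5550 m = S ✓

v_R_max = 6/5 m/s = 1.2000 m/s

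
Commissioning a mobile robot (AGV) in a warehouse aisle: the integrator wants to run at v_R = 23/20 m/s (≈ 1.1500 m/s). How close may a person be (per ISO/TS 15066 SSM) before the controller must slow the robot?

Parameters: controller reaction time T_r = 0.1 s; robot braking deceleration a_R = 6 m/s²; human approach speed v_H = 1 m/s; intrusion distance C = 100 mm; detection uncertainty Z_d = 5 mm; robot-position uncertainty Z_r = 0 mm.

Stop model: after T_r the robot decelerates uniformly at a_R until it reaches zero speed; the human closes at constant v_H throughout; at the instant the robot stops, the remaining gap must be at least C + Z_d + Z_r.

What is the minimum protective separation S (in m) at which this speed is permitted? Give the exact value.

S_min = 199/320 m = 0.6219 m

braking lasts T_s = (23/20)/6 = 0.1917 s
reaction-phase robot travel = 1.1500·0.1000 = 0.1150 m
robot covers 1.1500·0.1917 − ½·6.0000·0.1917² = 0.1102 m while stopping
human closes 1.0000·0.2917 = 0.2917 m
margins: 0.1000+0.0050+0.0000 = 0.1050 m
S_min ≈ 0.1150+0.1102+0.2917+0.1050  ⇒  S_min = 199/320 m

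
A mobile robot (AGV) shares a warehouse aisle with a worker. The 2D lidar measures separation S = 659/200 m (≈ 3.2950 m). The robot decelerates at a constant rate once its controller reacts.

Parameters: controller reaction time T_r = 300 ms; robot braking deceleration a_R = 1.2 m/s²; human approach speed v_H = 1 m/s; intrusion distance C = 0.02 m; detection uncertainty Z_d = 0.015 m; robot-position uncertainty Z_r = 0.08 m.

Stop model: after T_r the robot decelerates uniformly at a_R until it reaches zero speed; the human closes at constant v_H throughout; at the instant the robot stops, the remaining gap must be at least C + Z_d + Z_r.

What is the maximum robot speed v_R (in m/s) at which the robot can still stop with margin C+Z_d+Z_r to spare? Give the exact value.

v_R_max = 8/5 m/s = 1.6000 m/s

quadratic (5/12)·v² + (17/15)·v + (-72/25) = 0
  disc = (17/15)² − 4·(5/12)·(-72/25) = 1369/225 ; √disc = 37/15
  v_R = (−(17/15) + 37/15) / (2·(5/12)) = 8/5 m/s
check:
stop time T_s = (8/5)/(6/5) = 1.3333 s
robot in T_r: 1.6000·0.3000 = 0.4800 m
robot under decel: 1.6000²/(2·1.2000) = 1.0667 m
human over T_r+T_s: 1.0000·(0.3000+1.3333) = 1.6333 m
margins: 0.0200+0.0150+0.0800 = 0.1150 m
sum ≈ 0.4800+1.0667+1.6333+0.1150 ≈ 3.2950 m = S ✓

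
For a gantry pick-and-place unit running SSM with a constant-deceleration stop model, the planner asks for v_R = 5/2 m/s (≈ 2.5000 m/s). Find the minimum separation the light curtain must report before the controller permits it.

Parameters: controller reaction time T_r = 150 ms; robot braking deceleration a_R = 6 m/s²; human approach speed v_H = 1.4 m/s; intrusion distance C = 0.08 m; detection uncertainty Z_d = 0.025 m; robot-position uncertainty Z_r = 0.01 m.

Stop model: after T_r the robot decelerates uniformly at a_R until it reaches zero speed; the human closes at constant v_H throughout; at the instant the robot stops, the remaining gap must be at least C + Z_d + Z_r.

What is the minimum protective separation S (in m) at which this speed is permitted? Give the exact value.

S_min = 433/240 m = 1.8042 m

braking lasts T_s = (5/2)/6 = 0.4167 s
reaction-phase robot travel = 2.5000·0.1500 = 0.3750 m
robot covers 2.5000·0.4167 − ½·6.0000·0.4167² = 0.5208 m while stopping
human closes 1.4000·0.5667 = 0.7933 m
margins: 0.0800+0.0250+0.0100 = 0.1150 m
S_min ≈ 0.3750+0.5208+0.7933+0.1150  ⇒  S_min = 433/240 m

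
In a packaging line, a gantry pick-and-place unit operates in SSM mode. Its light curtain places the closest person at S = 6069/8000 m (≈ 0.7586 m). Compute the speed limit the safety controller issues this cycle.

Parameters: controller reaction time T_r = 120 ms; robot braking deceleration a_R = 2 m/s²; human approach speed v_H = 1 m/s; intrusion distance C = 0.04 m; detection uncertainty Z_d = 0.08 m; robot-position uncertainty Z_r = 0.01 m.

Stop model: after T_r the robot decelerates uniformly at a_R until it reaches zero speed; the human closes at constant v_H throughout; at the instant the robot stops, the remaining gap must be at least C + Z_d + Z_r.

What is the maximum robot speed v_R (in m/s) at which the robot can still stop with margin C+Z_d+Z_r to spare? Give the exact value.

v_R_max = 13/20 m/s = 0.6500 m/s

at the boundary: (1/4)·v² + (31/50)·v + (-4069/8000) = 0
  disc = (31/50)² − 4·(1/4)·(-4069/8000) = 35721/40000 ; √disc = 189/200
  v_R = (−(31/50) + 189/200) / (2·(1/4)) = 13/20 m/s
check:
T_s = v_R/a_R = (13/20)/2 = 0.3250 s
reaction-phase robot travel = 0.6500·0.1200 = 0.0780 m
braking distance = 0.6500²/(2·2.0000) = 0.1056 m
person approaches 1.0000·(0.1200+0.3250) = 0.4450 m
margins: 0.0400+0.0800+0.0100 = 0.1300 m
sum ≈ 0.0780+0.1056+0.4450+0.1300 ≈ 0.7586 m = S ✓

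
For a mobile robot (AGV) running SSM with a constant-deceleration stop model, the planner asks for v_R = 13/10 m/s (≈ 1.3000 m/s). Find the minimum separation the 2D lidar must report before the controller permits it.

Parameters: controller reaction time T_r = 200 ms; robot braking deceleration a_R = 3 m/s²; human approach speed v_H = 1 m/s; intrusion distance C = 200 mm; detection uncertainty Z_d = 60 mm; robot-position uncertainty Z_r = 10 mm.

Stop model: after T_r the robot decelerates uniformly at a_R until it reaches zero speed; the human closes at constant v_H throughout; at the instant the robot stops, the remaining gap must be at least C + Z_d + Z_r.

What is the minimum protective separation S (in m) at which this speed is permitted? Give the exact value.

S_min = 289/200 m = 1.4450 m

stop time T_s = (13/10)/3 = 0.4333 s
robot covers v_R·T_r = 1.3000·0.2000 = 0.2600 m before braking
braking distance = 1.3000²/(2·3.0000) = 0.2817 m
person approaches 1.0000·(0.2000+0.4333) = 0.6333 m
C+Z_d+Z_r = 0.2000+0.0600+0.0100 = 0.2700 m
S_min ≈ 0.2600+0.2817+0.6333+0.2700  ⇒  S_min = 289/200 m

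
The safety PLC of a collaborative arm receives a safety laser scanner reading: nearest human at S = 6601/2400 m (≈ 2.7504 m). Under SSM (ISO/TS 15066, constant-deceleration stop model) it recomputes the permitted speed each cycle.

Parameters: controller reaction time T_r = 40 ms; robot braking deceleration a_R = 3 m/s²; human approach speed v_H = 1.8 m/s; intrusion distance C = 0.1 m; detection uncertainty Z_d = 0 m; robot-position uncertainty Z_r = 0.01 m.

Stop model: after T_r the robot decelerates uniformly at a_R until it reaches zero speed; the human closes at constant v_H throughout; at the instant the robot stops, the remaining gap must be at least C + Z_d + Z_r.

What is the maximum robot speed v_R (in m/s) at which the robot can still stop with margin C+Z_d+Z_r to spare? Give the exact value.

collect terms ⇒ (1/6)·v_R² + (16/25)·v_R + (-30821/12000) = 0
  disc = (16/25)² − 4·(1/6)·(-30821/12000) = 190969/90000 ; √disc = 437/300
  v_R = (−(16/25) + 437/300) / (2·(1/6)) = 49/20 m/s
check:
braking lasts T_s = (49/20)/3 = 0.8167 s
robot in T_r: 2.4500·0.0400 = 0.0980 m
robot covers 2.4500·0.8167 − ½·3.0000·0.8167² = 1.0004 m while stopping
human closes 1.8000·0.8567 = 1.5420 m
margins: 0.1000+0.0000+0.0100 = 0.1100 m
sum ≈ 0.0980+1.0004+1.5420+0.1100 ≈ 2.7504 m = S ✓

v_R_max = 49/20 m/s = 2.4500 m/s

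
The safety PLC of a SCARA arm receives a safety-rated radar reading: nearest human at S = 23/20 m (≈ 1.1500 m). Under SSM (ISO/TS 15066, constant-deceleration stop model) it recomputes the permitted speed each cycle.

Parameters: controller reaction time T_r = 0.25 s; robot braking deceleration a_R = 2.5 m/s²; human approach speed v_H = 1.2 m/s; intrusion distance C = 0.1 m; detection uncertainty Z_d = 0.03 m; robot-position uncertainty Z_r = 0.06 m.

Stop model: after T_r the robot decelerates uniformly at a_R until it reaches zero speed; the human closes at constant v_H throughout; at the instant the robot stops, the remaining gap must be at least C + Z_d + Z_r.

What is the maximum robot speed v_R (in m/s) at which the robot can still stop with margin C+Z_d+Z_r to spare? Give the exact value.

quadratic (1/5)·v² + (73/100)·v + (-33/50) = 0
  disc = (73/100)² − 4·(1/5)·(-33/50) = 10609/10000 ; √disc = 103/100
  v_R = (−(73/100) + 103/100) / (2·(1/5)) = 3/4 m/s
check:
T_s = v_R/a_R = (3/4)/(5/2) = 0.3000 s
robot covers v_R·T_r = 0.7500·0.2500 = 0.1875 m before braking
robot under decel: 0.7500²/(2·2.5000) = 0.1125 m
human over T_r+T_s: 1.2000·(0.2500+0.3000) = 0.6600 m
margins: 0.1000+0.0300+0.0600 = 0.1900 m
sum ≈ 0.1875+0.1125+0.6600+0.1900 ≈ 1.1500 m = S ✓

v_R_max = 3/4 m/s = 0.7500 m/s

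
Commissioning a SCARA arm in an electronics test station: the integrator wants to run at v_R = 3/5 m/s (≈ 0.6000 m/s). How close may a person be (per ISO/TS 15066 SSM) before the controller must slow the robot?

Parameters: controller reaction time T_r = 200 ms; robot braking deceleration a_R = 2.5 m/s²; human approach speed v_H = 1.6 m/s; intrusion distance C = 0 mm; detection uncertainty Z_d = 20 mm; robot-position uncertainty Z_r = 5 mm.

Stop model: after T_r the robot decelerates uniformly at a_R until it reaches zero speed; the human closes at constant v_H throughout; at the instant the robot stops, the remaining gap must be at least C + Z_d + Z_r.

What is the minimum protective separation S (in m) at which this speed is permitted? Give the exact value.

T_s = v_R/a_R = (3/5)/(5/2) = 0.2400 s
robot covers v_R·T_r = 0.6000·0.2000 = 0.1200 m before braking
braking distance = 0.6000²/(2·2.5000) = 0.0720 m
human over T_r+T_s: 1.6000·(0.2000+0.2400) = 0.7040 m
C+Z_d+Z_r = 0.0000+0.0200+0.0050 = 0.0250 m
S_min ≈ 0.1200+0.0720+0.7040+0.0250  ⇒  S_min = 921/1000 m

S_min = 921/1000 m = 0.9210 m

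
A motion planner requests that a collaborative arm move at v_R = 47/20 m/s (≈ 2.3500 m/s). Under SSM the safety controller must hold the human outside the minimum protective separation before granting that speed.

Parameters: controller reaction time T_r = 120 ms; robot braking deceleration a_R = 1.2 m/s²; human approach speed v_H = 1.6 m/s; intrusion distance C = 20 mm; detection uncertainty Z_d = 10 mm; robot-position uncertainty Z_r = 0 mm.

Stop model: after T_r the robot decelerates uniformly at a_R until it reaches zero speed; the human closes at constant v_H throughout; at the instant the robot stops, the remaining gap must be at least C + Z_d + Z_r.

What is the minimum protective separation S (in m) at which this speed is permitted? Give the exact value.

T_s = v_R/a_R = (47/20)/(6/5) = 1.9583 s
reaction-phase robot travel = 2.3500·0.1200 = 0.2820 m
robot under decel: 2.3500²/(2·1.2000) = 2.3010 m
person approaches 1.6000·(0.1200+1.9583) = 3.3253 m
C+Z_d+Z_r = 0.0200+0.0100+0.0000 = 0.0300 m
S_min ≈ 0.2820+2.3010+3.3253+0.0300  ⇒  S_min = 47507/8000 m

S_min = 47507/8000 m = 5.9384 m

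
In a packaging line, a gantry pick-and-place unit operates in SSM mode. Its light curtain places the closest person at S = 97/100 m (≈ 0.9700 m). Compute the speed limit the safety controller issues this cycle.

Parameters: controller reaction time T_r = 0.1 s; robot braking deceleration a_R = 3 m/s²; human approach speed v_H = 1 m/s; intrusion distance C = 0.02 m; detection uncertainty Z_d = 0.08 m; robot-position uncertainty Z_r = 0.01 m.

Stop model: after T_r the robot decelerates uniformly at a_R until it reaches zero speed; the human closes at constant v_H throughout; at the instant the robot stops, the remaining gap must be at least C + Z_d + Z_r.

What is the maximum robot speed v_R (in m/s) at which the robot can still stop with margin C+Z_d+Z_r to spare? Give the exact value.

v_R_max = 6/5 m/s = 1.2000 m/s

at the boundary: (1/6)·v² + (13/30)·v + (-19/25) = 0
  disc = (13/30)² − 4·(1/6)·(-19/25) = 25/36 ; √disc = 5/6
  v_R = (−(13/30) + 5/6) / (2·(1/6)) = 6/5 m/s
check:
stop time T_s = (6/5)/3 = 0.4000 s
robot covers v_R·T_r = 1.2000·0.1000 = 0.1200 m before braking
braking distance = 1.2000²/(2·3.0000) = 0.2400 m
person approaches 1.0000·(0.1000+0.4000) = 0.5000 m
C+Z_d+Z_r = 0.0200+0.0800+0.0100 = 0.1100 m
sum ≈ 0.1200+0.2400+0.5000+0.1100 ≈ 0.9700 m = S ✓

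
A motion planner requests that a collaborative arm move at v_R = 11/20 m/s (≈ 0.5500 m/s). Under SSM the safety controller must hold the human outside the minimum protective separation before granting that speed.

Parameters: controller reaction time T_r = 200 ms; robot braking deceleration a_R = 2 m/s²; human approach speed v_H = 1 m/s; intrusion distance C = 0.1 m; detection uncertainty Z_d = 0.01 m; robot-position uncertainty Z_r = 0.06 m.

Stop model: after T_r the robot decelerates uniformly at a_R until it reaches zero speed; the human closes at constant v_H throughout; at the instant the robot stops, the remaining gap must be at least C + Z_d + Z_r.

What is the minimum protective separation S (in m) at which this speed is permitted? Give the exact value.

braking lasts T_s = (11/20)/2 = 0.2750 s
reaction-phase robot travel = 0.5500·0.2000 = 0.1100 m
robot covers 0.5500·0.2750 − ½·2.0000·0.2750² = 0.0756 m while stopping
person approaches 1.0000·(0.2000+0.2750) = 0.4750 m
C+Z_d+Z_r = 0.1000+0.0100+0.0600 = 0.1700 m
S_min ≈ 0.1100+0.0756+0.4750+0.1700  ⇒  S_min = 1329/1600 m

S_min = 1329/1600 m = 0.8306 m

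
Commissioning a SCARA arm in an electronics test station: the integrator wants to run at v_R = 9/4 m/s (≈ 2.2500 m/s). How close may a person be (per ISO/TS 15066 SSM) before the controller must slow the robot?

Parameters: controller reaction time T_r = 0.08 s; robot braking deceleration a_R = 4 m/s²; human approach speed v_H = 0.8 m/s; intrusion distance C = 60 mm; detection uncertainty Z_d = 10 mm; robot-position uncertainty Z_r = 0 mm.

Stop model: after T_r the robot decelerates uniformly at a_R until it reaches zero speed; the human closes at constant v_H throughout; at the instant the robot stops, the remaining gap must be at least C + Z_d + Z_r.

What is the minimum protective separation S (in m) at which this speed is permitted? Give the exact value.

braking lasts T_s = (9/4)/4 = 0.5625 s
reaction-phase robot travel = 2.2500·0.0800 = 0.1800 m
robot covers 2.2500·0.5625 − ½·4.0000·0.5625² = 0.6328 m while stopping
human over T_r+T_s: 0.8000·(0.0800+0.5625) = 0.5140 m
margins: 0.0600+0.0100+0.0000 = 0.0700 m
S_min ≈ 0.1800+0.6328+0.5140+0.0700  ⇒  S_min = 22349/16000 m

S_min = 22349/16000 m = 1.3968 m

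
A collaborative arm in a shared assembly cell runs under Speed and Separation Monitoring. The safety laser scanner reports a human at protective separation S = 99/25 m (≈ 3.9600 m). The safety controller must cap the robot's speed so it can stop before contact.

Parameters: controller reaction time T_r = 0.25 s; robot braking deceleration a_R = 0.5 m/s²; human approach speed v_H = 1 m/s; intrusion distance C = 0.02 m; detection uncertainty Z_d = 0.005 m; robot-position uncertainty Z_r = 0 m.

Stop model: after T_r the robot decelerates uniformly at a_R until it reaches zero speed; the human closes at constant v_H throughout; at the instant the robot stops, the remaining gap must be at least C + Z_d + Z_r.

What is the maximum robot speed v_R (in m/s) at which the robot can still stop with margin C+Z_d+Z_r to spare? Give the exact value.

collect terms ⇒ (1)·v_R² + (9/4)·v_R + (-737/200) = 0
  disc = (9/4)² − 4·(1)·(-737/200) = 7921/400 ; √disc = 89/20
  v_R = (−(9/4) + 89/20) / (2·(1)) = 11/10 m/s
check:
T_s = v_R/a_R = (11/10)/(1/2) = 2.2000 s
reaction-phase robot travel = 1.1000·0.2500 = 0.2750 m
braking distance = 1.1000²/(2·0.5000) = 1.2100 m
human over T_r+T_s: 1.0000·(0.2500+2.2000) = 2.4500 m
margins: 0.0200+0.0050+0.0000 = 0.0250 m
sum ≈ 0.2750+1.2100+2.4500+0.0250 ≈ 3.9600 m = S ✓

v_R_max = 11/10 m/s = 1.1000 m/s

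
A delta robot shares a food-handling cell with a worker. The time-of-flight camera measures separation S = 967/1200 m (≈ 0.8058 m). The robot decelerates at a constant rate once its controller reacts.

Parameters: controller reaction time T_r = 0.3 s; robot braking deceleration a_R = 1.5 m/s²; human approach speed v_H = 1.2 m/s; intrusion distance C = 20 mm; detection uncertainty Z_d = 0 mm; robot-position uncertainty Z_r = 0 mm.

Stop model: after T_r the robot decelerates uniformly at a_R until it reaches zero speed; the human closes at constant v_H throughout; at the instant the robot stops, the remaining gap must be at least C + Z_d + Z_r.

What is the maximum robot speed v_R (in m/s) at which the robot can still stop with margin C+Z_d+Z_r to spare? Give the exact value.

v_R_max = 7/20 m/s = 0.3500 m/s

collect terms ⇒ (1/3)·v_R² + (11/10)·v_R + (-511/1200) = 0
  disc = (11/10)² − 4·(1/3)·(-511/1200) = 16/9 ; √disc = 4/3
  v_R = (−(11/10) + 4/3) / (2·(1/3)) = 7/20 m/s
check:
stop time T_s = (7/20)/(3/2) = 0.2333 s
reaction-phase robot travel = 0.3500·0.3000 = 0.1050 m
braking distance = 0.3500²/(2·1.5000) = 0.0408 m
human closes 1.2000·0.5333 = 0.6400 m
residual clearance needed = 0.0200+0.0000+0.0000 = 0.0200 m
sum ≈ 0.1050+0.0408+0.6400+0.0200 ≈ 0.8058 m = S ✓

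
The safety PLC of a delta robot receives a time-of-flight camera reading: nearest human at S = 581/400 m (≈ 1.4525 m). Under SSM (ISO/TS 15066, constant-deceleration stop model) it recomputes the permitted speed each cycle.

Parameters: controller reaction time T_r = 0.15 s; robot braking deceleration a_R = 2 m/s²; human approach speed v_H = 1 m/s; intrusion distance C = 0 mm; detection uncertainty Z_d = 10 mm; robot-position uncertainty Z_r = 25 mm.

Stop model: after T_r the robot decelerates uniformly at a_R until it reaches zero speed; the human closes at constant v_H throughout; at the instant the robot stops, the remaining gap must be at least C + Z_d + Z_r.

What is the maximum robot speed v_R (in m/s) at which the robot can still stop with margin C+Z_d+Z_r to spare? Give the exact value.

quadratic (1/4)·v² + (13/20)·v + (-507/400) = 0
  disc = (13/20)² − 4·(1/4)·(-507/400) = 169/100 ; √disc = 13/10
  v_R = (−(13/20) + 13/10) / (2·(1/4)) = 13/10 m/s
check:
braking lasts T_s = (13/10)/2 = 0.6500 s
robot covers v_R·T_r = 1.3000·0.1500 = 0.1950 m before braking
braking distance = 1.3000²/(2·2.0000) = 0.4225 m
human over T_r+T_s: 1.0000·(0.1500+0.6500) = 0.8000 m
residual clearance needed = 0.0000+0.0100+0.0250 = 0.0350 m
sum ≈ 0.1950+0.4225+0.8000+0.0350 ≈ 1.4525 m = S ✓

v_R_max = 13/10 m/s = 1.3000 m/s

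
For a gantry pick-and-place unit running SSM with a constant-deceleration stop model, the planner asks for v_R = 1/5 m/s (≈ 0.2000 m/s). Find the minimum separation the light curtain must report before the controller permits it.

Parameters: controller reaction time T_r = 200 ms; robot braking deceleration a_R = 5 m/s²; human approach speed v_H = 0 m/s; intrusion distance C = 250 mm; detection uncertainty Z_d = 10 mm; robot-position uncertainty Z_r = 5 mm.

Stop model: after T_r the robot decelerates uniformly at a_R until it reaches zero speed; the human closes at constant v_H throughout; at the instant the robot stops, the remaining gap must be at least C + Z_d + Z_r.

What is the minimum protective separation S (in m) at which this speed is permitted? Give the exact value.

S_min = 309/1000 m = 0.3090 m

T_s = v_R/a_R = (1/5)/5 = 0.0400 s
reaction-phase robot travel = 0.2000·0.2000 = 0.0400 m
braking distance = 0.2000²/(2·5.0000) = 0.0040 m
person approaches 0.0000·(0.2000+0.0400) = 0.0000 m
residual clearance needed = 0.2500+0.0100+0.0050 = 0.2650 m
S_min ≈ 0.0400+0.0040+0.0000+0.2650  ⇒  S_min = 309/1000 m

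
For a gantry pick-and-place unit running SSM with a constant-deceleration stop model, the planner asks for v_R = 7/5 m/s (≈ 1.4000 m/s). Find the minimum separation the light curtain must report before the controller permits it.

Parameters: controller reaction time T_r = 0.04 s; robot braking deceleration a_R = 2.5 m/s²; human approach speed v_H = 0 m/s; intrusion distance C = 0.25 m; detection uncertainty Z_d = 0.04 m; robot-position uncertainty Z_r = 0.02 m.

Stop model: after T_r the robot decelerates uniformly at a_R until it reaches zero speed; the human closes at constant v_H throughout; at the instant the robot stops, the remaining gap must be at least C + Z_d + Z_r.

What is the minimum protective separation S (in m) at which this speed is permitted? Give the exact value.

stop time T_s = (7/5)/(5/2) = 0.5600 s
reaction-phase robot travel = 1.4000·0.0400 = 0.0560 m
robot covers 1.4000·0.5600 − ½·2.5000·0.5600² = 0.3920 m while stopping
person approaches 0.0000·(0.0400+0.5600) = 0.0000 m
residual clearance needed = 0.2500+0.0400+0.0200 = 0.3100 m
S_min ≈ 0.0560+0.3920+0.0000+0.3100  ⇒  S_min = 379/500 m

S_min = 379/500 m = 0.7580 m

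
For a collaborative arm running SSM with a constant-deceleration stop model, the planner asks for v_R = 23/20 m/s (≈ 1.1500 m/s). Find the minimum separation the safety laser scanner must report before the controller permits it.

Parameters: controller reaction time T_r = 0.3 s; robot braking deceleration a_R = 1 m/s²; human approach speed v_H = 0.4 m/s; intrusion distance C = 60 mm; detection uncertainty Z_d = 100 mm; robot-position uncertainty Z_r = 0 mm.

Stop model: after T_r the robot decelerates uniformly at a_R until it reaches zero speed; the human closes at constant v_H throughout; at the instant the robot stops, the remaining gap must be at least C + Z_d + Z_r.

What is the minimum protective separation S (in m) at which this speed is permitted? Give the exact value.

braking lasts T_s = (23/20)/1 = 1.1500 s
robot covers v_R·T_r = 1.1500·0.3000 = 0.3450 m before braking
robot covers 1.1500·1.1500 − ½·1.0000·1.1500² = 0.6613 m while stopping
person approaches 0.4000·(0.3000+1.1500) = 0.5800 m
margins: 0.0600+0.1000+0.0000 = 0.1600 m
S_min ≈ 0.3450+0.6613+0.5800+0.1600  ⇒  S_min = 1397/800 m

S_min = 1397/800 m = 1.7463 m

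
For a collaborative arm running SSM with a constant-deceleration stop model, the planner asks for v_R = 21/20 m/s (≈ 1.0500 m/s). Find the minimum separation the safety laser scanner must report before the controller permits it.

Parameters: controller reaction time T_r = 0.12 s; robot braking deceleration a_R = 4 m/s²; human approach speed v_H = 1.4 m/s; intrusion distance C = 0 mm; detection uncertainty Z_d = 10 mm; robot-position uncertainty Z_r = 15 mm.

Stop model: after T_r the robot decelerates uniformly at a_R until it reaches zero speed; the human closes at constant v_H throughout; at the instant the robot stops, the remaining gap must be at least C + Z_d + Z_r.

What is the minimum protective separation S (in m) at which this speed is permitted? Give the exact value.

S_min = 13189/16000 m = 0.8243 m

braking lasts T_s = (21/20)/4 = 0.2625 s
robot in T_r: 1.0500·0.1200 = 0.1260 m
robot under decel: 1.0500²/(2·4.0000) = 0.1378 m
human closes 1.4000·0.3825 = 0.5355 m
margins: 0.0000+0.0100+0.0150 = 0.0250 m
S_min ≈ 0.1260+0.1378+0.5355+0.0250  ⇒  S_min = 13189/16000 m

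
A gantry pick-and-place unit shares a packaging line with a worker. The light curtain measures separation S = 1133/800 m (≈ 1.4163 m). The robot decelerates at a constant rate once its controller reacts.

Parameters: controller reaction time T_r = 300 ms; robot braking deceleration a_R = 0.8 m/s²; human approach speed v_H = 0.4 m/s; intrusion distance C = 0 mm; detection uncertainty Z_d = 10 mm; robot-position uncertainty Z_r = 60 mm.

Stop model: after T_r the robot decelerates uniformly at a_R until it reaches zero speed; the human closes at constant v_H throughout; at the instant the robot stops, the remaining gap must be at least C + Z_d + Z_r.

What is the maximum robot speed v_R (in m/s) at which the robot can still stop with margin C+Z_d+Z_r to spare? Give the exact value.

v_R_max = 9/10 m/s = 0.9000 m/s

quadratic (5/8)·v² + (4/5)·v + (-981/800) = 0
  disc = (4/5)² − 4·(5/8)·(-981/800) = 5929/1600 ; √disc = 77/40
  v_R = (−(4/5) + 77/40) / (2·(5/8)) = 9/10 m/s
check:
T_s = v_R/a_R = (9/10)/(4/5) = 1.1250 s
robot in T_r: 0.9000·0.3000 = 0.2700 m
robot covers 0.9000·1.1250 − ½·0.8000·1.1250² = 0.5062 m while stopping
person approaches 0.4000·(0.3000+1.1250) = 0.5700 m
margins: 0.0000+0.0100+0.0600 = 0.0700 m
sum ≈ 0.2700+0.5062+0.5700+0.0700 ≈ 1.4163 m = S ✓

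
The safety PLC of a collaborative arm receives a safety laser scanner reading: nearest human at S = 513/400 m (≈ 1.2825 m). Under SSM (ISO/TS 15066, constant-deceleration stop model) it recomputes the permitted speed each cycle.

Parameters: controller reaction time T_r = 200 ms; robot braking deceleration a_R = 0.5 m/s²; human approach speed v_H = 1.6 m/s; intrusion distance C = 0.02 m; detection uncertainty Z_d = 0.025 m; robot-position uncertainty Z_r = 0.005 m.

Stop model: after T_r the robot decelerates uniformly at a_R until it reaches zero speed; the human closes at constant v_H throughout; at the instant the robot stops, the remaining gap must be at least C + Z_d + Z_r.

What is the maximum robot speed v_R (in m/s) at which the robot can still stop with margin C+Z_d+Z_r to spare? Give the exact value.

v_R_max = 1/4 m/s = 0.2500 m/s

at the boundary: (1)·v² + (17/5)·v + (-73/80) = 0
  disc = (17/5)² − 4·(1)·(-73/80) = 1521/100 ; √disc = 39/10
  v_R = (−(17/5) + 39/10) / (2·(1)) = 1/4 m/s
check:
T_s = v_R/a_R = (1/4)/(1/2) = 0.5000 s
reaction-phase robot travel = 0.2500·0.2000 = 0.0500 m
braking distance = 0.2500²/(2·0.5000) = 0.0625 m
human closes 1.6000·0.7000 = 1.1200 m
residual clearance needed = 0.0200+0.0250+0.0050 = 0.0500 m
sum ≈ 0.0500+0.0625+1.1200+0.0500 ≈ 1.2825 m = S ✓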